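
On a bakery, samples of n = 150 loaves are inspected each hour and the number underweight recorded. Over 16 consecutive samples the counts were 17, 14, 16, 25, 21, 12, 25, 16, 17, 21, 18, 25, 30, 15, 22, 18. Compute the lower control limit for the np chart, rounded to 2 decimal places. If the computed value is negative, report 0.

7.14

p̄ = Σdᵢ / (k·n) = 312 / (16 × 150) = 0.13000
LCL = np̄ − 3·√(np̄(1−p̄)) = 19.5000 − 3 × 4.1189 = 7.1434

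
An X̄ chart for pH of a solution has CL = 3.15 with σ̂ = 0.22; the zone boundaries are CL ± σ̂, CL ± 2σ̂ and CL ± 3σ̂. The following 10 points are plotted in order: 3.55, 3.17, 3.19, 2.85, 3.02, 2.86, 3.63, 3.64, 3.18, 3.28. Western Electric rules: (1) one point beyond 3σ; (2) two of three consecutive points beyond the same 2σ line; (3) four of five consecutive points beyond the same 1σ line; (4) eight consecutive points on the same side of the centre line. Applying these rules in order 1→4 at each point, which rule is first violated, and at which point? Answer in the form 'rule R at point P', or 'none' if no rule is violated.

rule 2 at point 8

Zone of each point (C = within 1σ̂, B = 1σ̂–2σ̂, A = 2σ̂–3σ̂, * = beyond 3σ̂; sign = side of CL): 1:+B, 2:+C, 3:+C, 4:-B, 5:-C, 6:-B, 7:+A, 8:+A, 9:+C, 10:+C
Rule 2 (two of three consecutive points beyond the same 2σ limit) is satisfied at point 8.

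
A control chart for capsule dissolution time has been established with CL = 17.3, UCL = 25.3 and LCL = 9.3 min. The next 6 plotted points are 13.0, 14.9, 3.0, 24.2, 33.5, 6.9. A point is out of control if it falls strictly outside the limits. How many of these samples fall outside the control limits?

Compare each point to [9.3, 25.3]: sample 3 = 3.0 < LCL; sample 5 = 33.5 > UCL; sample 6 = 6.9 < LCL.

3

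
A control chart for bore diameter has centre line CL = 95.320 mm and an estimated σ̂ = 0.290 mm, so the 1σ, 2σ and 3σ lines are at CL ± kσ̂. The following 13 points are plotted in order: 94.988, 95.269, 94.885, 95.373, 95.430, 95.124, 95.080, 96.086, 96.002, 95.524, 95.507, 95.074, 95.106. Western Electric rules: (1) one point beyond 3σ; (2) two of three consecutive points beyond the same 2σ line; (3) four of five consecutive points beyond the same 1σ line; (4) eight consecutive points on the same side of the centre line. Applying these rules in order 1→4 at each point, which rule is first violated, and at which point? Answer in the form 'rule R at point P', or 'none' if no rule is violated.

Zone of each point (C = within 1σ̂, B = 1σ̂–2σ̂, A = 2σ̂–3σ̂, * = beyond 3σ̂; sign = side of CL): 1:-B, 2:-C, 3:-B, 4:+C, 5:+C, 6:-C, 7:-C, 8:+A, 9:+A, 10:+C, 11:+C, 12:-C, 13:-C
Rule 2 (two of three consecutive points beyond the same 2σ limit) is satisfied at point 9.

rule 2 at point 9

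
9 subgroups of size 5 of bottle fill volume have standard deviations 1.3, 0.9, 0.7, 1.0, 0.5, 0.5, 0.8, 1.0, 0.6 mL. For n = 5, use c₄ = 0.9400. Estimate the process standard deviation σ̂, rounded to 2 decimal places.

0.86

s̄ = (1.3 + 0.9 + 0.7 + 1.0 + 0.5 + 0.5 + 0.8 + 1.0 + 0.6) / 9 = 0.8111
σ̂ = s̄ / c₄ = 0.8111 / 0.9400 = 0.8629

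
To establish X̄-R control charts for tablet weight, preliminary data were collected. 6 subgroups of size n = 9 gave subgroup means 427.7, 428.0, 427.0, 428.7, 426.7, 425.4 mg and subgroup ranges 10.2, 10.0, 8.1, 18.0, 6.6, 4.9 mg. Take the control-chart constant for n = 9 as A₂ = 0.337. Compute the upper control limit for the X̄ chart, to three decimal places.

430.496

X̄̄ = (427.7 + 428.0 + 427.0 + 428.7 + 426.7 + 425.4) / 6 = 2563.5000 / 6 = 427.2500
R̄ = (10.2 + 10.0 + 8.1 + 18.0 + 6.6 + 4.9) / 6 = 57.8000 / 6 = 9.6333
UCL = X̄̄ + A₂·R̄ = 427.2500 + 0.337 × 9.6333 = 430.4964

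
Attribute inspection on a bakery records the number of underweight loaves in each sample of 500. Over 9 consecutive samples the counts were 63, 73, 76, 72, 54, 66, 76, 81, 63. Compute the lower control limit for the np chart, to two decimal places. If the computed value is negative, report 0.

46.15

p̄ = Σdᵢ / (k·n) = 624 / (9 × 500) = 0.13867
LCL = np̄ − 3·√(np̄(1−p̄)) = 69.3333 − 3 × 7.7278 = 46.1499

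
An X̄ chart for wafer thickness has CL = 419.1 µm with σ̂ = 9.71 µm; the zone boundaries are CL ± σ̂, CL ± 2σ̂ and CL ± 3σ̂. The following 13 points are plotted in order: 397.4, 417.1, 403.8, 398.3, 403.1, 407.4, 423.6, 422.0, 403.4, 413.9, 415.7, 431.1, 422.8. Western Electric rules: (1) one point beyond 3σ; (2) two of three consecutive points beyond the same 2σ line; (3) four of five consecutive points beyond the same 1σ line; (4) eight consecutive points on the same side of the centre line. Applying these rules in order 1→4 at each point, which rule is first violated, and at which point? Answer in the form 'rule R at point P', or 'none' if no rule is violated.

Zone of each point (C = within 1σ̂, B = 1σ̂–2σ̂, A = 2σ̂–3σ̂, * = beyond 3σ̂; sign = side of CL): 1:-A, 2:-C, 3:-B, 4:-A, 5:-B, 6:-B, 7:+C, 8:+C, 9:-B, 10:-C, 11:-C, 12:+B, 13:+C
Rule 3 (four of five consecutive points beyond the same 1σ limit) is satisfied at point 5.

rule 3 at point 5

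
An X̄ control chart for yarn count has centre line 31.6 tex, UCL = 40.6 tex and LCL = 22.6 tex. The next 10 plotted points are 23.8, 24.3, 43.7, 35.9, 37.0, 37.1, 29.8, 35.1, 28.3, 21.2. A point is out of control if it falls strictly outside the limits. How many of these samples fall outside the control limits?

2

Compare each point to [22.6, 40.6]: sample 3 = 43.7 > UCL; sample 10 = 21.2 < LCL.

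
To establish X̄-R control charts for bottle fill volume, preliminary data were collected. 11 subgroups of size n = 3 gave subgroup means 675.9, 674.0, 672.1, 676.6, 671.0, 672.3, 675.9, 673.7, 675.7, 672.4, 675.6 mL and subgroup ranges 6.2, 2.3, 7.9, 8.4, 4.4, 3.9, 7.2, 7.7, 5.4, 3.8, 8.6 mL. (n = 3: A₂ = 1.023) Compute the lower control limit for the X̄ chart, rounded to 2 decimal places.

667.99

X̄̄ = (675.9 + 674.0 + 672.1 + 676.6 + 671.0 + 672.3 + 675.9 + 673.7 + 675.7 + 672.4 + 675.6) / 11 = 7415.2000 / 11 = 674.1091
R̄ = (6.2 + 2.3 + 7.9 + 8.4 + 4.4 + 3.9 + 7.2 + 7.7 + 5.4 + 3.8 + 8.6) / 11 = 65.8000 / 11 = 5.9818
LCL = X̄̄ − A₂·R̄ = 674.1091 − 1.023 × 5.9818 = 667.9897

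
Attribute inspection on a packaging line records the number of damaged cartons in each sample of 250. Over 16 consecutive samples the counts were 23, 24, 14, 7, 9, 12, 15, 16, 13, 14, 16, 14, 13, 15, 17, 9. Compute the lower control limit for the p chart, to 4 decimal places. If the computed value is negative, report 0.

p̄ = Σdᵢ / (k·n) = 231 / (16 × 250) = 0.05775
LCL = p̄ − 3·√(p̄(1−p̄)/n) = 0.05775 − 3 × 0.01475 = 0.01349

0.0135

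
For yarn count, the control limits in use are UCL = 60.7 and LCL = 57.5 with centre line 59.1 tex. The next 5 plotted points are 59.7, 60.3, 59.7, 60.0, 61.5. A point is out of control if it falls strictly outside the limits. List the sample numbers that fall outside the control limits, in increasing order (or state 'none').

Compare each point to [57.5, 60.7]: sample 5 = 61.5 > UCL.

5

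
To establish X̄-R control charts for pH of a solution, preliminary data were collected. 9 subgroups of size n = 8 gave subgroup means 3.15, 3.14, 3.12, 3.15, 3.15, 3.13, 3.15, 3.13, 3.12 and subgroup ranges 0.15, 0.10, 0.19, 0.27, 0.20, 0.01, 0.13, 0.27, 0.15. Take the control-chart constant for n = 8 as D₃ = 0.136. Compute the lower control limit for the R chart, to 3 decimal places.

R̄ = (0.15 + 0.10 + 0.19 + 0.27 + 0.20 + 0.01 + 0.13 + 0.27 + 0.15) / 9 = 1.4700 / 9 = 0.1633
LCL_R = D₃·R̄ = 0.136 × 0.1633 = 0.0222

0.022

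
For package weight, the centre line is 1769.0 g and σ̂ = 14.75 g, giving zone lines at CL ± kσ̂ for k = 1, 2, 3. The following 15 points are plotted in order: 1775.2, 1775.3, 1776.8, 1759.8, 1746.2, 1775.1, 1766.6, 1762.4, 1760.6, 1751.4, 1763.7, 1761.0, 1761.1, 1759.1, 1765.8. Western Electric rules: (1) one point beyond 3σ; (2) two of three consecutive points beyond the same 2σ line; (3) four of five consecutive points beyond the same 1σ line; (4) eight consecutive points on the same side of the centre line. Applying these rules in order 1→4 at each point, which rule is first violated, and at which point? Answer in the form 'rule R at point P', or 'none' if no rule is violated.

rule 4 at point 14

Zone of each point (C = within 1σ̂, B = 1σ̂–2σ̂, A = 2σ̂–3σ̂, * = beyond 3σ̂; sign = side of CL): 1:+C, 2:+C, 3:+C, 4:-C, 5:-B, 6:+C, 7:-C, 8:-C, 9:-C, 10:-B, 11:-C, 12:-C, 13:-C, 14:-C, 15:-C
Rule 4 (eight consecutive points on the same side of the centre line) is satisfied at point 14.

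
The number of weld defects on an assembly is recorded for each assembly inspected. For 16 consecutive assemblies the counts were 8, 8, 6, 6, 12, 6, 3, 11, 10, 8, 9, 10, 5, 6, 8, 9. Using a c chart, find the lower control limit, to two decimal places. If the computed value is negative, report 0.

0.00

c̄ = (8 + 8 + 6 + 6 + 12 + 6 + 3 + 11 + 10 + 8 + 9 + 10 + 5 + 6 + 8 + 9) / 16 = 125 / 16 = 7.8125
LCL = c̄ − 3√c̄ = 7.8125 − 3 × 2.7951 = -0.5728 → 0 (cannot be negative)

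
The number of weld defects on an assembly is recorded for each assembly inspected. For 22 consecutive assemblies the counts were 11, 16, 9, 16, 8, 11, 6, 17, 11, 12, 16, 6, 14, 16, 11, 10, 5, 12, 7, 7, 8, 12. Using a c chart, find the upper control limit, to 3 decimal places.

20.884

c̄ = (11 + 16 + 9 + 16 + 8 + 11 + 6 + 17 + 11 + 12 + 16 + 6 + 14 + 16 + 11 + 10 + 5 + 12 + 7 + 7 + 8 + 12) / 22 = 241 / 22 = 10.9545
UCL = c̄ + 3√c̄ = 10.9545 + 3 × √10.9545 = 10.9545 + 3 × 3.3098 = 20.8838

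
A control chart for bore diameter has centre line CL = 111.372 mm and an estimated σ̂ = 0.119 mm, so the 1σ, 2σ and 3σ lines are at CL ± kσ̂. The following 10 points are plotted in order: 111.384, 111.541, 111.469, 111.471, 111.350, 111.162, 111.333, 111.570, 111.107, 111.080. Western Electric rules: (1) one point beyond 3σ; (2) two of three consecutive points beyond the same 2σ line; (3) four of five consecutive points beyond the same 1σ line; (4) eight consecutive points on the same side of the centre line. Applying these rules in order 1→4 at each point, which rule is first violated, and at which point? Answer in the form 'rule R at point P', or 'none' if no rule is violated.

Zone of each point (C = within 1σ̂, B = 1σ̂–2σ̂, A = 2σ̂–3σ̂, * = beyond 3σ̂; sign = side of CL): 1:+C, 2:+B, 3:+C, 4:+C, 5:-C, 6:-B, 7:-C, 8:+B, 9:-A, 10:-A
Rule 2 (two of three consecutive points beyond the same 2σ limit) is satisfied at point 10.

rule 2 at point 10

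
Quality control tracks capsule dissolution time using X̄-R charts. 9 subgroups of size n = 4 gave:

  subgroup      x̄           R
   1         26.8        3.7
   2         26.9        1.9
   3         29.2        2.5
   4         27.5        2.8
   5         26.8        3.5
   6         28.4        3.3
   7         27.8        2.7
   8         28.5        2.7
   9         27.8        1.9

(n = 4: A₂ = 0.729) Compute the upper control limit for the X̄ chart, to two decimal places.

X̄̄ = (26.8 + 26.9 + 29.2 + 27.5 + 26.8 + 28.4 + 27.8 + 28.5 + 27.8) / 9 = 249.7000 / 9 = 27.7444
R̄ = (3.7 + 1.9 + 2.5 + 2.8 + 3.5 + 3.3 + 2.7 + 2.7 + 1.9) / 9 = 25.0000 / 9 = 2.7778
UCL = X̄̄ + A₂·R̄ = 27.7444 + 0.729 × 2.7778 = 29.7694

29.77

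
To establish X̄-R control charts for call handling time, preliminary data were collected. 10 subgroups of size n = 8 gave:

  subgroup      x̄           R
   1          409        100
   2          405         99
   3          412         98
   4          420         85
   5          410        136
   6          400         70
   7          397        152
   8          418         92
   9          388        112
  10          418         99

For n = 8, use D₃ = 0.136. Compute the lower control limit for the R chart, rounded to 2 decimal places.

14.18

R̄ = (100 + 99 + 98 + 85 + 136 + 70 + 152 + 92 + 112 + 99) / 10 = 1043.0000 / 10 = 104.3000
LCL_R = D₃·R̄ = 0.136 × 104.3000 = 14.1848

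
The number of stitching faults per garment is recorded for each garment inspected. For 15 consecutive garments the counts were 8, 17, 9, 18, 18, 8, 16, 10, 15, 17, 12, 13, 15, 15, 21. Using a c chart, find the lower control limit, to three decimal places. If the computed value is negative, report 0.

2.855

c̄ = (8 + 17 + 9 + 18 + 18 + 8 + 16 + 10 + 15 + 17 + 12 + 13 + 15 + 15 + 21) / 15 = 212 / 15 = 14.1333
LCL = c̄ − 3√c̄ = 14.1333 − 3 × 3.7594 = 2.8550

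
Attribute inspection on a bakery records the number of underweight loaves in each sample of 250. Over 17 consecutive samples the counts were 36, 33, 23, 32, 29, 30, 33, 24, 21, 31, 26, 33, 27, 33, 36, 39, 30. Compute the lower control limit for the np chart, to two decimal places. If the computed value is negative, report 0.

p̄ = Σdᵢ / (k·n) = 516 / (17 × 250) = 0.12141
LCL = np̄ − 3·√(np̄(1−p̄)) = 30.3529 − 3 × 5.1641 = 14.8607

14.86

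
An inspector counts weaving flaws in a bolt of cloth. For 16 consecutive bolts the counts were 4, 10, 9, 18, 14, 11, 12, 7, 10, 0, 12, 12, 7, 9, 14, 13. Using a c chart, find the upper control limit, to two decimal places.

c̄ = (4 + 10 + 9 + 18 + 14 + 11 + 12 + 7 + 10 + 0 + 12 + 12 + 7 + 9 + 14 + 13) / 16 = 162 / 16 = 10.1250
UCL = c̄ + 3√c̄ = 10.1250 + 3 × √10.1250 = 10.1250 + 3 × 3.1820 = 19.6709

19.67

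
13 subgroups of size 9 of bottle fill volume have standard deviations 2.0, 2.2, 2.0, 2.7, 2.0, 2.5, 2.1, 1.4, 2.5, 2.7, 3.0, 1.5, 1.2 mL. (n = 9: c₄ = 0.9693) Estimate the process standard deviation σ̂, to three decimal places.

s̄ = (2.0 + 2.2 + 2.0 + 2.7 + 2.0 + 2.5 + 2.1 + 1.4 + 2.5 + 2.7 + 3.0 + 1.5 + 1.2) / 13 = 2.1385
σ̂ = s̄ / c₄ = 2.1385 / 0.9693 = 2.2062

2.206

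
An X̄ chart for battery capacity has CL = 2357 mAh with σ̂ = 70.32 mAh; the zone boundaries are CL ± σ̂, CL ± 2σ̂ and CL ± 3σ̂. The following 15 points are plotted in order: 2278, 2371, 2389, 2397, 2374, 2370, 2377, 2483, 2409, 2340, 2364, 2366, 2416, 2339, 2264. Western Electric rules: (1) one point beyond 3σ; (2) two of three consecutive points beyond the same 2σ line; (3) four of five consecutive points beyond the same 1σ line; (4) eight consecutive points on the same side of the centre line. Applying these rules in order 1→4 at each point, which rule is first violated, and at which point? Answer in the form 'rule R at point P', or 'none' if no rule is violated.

Zone of each point (C = within 1σ̂, B = 1σ̂–2σ̂, A = 2σ̂–3σ̂, * = beyond 3σ̂; sign = side of CL): 1:-B, 2:+C, 3:+C, 4:+C, 5:+C, 6:+C, 7:+C, 8:+B, 9:+C, 10:-C, 11:+C, 12:+C, 13:+C, 14:-C, 15:-B
Rule 4 (eight consecutive points on the same side of the centre line) is satisfied at point 9.

rule 4 at point 9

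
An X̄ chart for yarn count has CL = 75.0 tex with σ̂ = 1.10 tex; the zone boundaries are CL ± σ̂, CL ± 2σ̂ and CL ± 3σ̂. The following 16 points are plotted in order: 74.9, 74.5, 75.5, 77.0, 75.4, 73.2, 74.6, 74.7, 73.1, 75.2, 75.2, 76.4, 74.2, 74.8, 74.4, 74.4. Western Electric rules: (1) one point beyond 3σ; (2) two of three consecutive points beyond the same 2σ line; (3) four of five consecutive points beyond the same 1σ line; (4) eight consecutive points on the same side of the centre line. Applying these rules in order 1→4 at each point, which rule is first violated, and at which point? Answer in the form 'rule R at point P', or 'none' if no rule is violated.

Zone of each point (C = within 1σ̂, B = 1σ̂–2σ̂, A = 2σ̂–3σ̂, * = beyond 3σ̂; sign = side of CL): 1:-C, 2:-C, 3:+C, 4:+B, 5:+C, 6:-B, 7:-C, 8:-C, 9:-B, 10:+C, 11:+C, 12:+B, 13:-C, 14:-C, 15:-C, 16:-C
No rule fires across all 16 points.

none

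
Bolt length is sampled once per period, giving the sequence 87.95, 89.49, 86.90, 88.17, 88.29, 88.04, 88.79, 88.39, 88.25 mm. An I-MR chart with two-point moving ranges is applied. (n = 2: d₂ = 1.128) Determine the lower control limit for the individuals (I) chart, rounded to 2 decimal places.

X̄ = (87.95 + 89.49 + 86.90 + 88.17 + 88.29 + 88.04 + 88.79 + 88.39 + 88.25) / 9 = 88.2522
Moving ranges: 1.54, 2.59, 1.27, 0.12, 0.25, 0.75, 0.40, 0.14; M̄R̄ = 7.0600 / 8 = 0.8825
LCL = X̄ − 3·M̄R̄/d₂ = 88.2522 − 3 × 0.8825 / 1.128 = 85.9051

85.91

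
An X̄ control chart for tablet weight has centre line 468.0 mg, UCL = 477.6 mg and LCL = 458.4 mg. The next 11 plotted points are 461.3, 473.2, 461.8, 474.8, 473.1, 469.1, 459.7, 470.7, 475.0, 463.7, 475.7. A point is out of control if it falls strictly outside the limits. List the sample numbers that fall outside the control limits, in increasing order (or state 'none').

All 11 points lie within [458.4, 477.6].

none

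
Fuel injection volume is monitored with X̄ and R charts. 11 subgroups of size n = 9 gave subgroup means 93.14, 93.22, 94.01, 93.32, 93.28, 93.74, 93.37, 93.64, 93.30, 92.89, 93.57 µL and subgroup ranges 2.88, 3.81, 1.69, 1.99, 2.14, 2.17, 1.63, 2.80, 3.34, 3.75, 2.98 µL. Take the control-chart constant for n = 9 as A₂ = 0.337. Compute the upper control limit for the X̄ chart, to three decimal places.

X̄̄ = (93.14 + 93.22 + 94.01 + 93.32 + 93.28 + 93.74 + 93.37 + 93.64 + 93.30 + 92.89 + 93.57) / 11 = 1027.4800 / 11 = 93.4073
R̄ = (2.88 + 3.81 + 1.69 + 1.99 + 2.14 + 2.17 + 1.63 + 2.80 + 3.34 + 3.75 + 2.98) / 11 = 29.1800 / 11 = 2.6527
UCL = X̄̄ + A₂·R̄ = 93.4073 + 0.337 × 2.6527 = 94.3012

94.301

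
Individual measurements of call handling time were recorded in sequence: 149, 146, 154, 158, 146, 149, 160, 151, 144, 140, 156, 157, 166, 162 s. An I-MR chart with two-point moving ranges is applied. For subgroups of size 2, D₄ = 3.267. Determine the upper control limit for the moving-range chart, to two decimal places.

22.87

Moving ranges: 3, 8, 4, 12, 3, 11, 9, 7, 4, 16, 1, 9, 4; M̄R̄ = 91.0000 / 13 = 7.0000
UCL_MR = D₄·M̄R̄ = 3.267 × 7.0000 = 22.8690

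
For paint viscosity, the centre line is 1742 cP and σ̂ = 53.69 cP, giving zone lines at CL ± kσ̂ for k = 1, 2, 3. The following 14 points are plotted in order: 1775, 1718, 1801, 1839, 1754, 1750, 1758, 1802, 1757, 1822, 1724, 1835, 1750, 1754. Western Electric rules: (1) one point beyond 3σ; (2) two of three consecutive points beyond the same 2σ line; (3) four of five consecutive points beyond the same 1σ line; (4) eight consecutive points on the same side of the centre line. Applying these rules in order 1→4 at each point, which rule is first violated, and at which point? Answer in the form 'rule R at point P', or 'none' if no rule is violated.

rule 4 at point 10

Zone of each point (C = within 1σ̂, B = 1σ̂–2σ̂, A = 2σ̂–3σ̂, * = beyond 3σ̂; sign = side of CL): 1:+C, 2:-C, 3:+B, 4:+B, 5:+C, 6:+C, 7:+C, 8:+B, 9:+C, 10:+B, 11:-C, 12:+B, 13:+C, 14:+C
Rule 4 (eight consecutive points on the same side of the centre line) is satisfied at point 10.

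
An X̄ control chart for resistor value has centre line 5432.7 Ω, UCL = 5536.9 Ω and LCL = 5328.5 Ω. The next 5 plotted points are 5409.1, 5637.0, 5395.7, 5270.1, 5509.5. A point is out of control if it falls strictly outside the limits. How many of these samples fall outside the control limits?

2

Compare each point to [5328.5, 5536.9]: sample 2 = 5637.0 > UCL; sample 4 = 5270.1 < LCL.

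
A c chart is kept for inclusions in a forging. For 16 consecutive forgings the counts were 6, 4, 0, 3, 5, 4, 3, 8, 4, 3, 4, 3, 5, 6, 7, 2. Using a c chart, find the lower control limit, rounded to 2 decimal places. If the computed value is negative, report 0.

c̄ = (6 + 4 + 0 + 3 + 5 + 4 + 3 + 8 + 4 + 3 + 4 + 3 + 5 + 6 + 7 + 2) / 16 = 67 / 16 = 4.1875
LCL = c̄ − 3√c̄ = 4.1875 − 3 × 2.0463 = -1.9515 → 0 (cannot be negative)

0.00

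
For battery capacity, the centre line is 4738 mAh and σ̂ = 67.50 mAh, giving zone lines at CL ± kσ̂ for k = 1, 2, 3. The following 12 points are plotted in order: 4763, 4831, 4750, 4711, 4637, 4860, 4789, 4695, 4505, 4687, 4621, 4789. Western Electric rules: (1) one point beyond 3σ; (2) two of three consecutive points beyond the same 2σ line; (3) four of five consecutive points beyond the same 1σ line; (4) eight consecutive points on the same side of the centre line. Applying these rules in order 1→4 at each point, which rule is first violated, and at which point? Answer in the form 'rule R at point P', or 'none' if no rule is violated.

Zone of each point (C = within 1σ̂, B = 1σ̂–2σ̂, A = 2σ̂–3σ̂, * = beyond 3σ̂; sign = side of CL): 1:+C, 2:+B, 3:+C, 4:-C, 5:-B, 6:+B, 7:+C, 8:-C, 9:-*, 10:-C, 11:-B, 12:+C
Rule 1 (one point beyond the 3σ limits) is satisfied at point 9.

rule 1 at point 9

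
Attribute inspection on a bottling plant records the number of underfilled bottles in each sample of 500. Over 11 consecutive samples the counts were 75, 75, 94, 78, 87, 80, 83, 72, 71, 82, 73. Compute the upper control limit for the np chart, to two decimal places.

p̄ = Σdᵢ / (k·n) = 870 / (11 × 500) = 0.15818
UCL = np̄ + 3·√(np̄(1−p̄)) = 79.0909 + 3 × √(79.0909×0.84182) = 79.0909 + 3 × 8.1597 = 103.5699

103.57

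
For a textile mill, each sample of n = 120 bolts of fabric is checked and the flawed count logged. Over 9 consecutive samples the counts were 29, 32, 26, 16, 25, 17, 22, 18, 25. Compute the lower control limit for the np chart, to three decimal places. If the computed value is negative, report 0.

10.327

p̄ = Σdᵢ / (k·n) = 210 / (9 × 120) = 0.19444
LCL = np̄ − 3·√(np̄(1−p̄)) = 23.3333 − 3 × 4.3355 = 10.3269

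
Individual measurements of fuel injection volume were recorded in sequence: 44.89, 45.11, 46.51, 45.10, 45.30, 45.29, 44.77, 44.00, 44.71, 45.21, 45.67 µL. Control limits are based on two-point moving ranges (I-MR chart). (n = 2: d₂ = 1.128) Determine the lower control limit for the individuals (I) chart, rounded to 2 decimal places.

X̄ = (44.89 + 45.11 + 46.51 + 45.10 + 45.30 + 45.29 + 44.77 + 44.00 + 44.71 + 45.21 + 45.67) / 11 = 45.1418
Moving ranges: 0.22, 1.40, 1.41, 0.20, 0.01, 0.52, 0.77, 0.71, 0.50, 0.46; M̄R̄ = 6.2000 / 10 = 0.6200
LCL = X̄ − 3·M̄R̄/d₂ = 45.1418 − 3 × 0.6200 / 1.128 = 43.4929

43.49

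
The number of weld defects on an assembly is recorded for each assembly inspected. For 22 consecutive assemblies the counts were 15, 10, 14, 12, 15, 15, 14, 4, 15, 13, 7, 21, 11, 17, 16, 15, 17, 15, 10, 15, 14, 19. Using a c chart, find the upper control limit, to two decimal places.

24.97

c̄ = (15 + 10 + 14 + 12 + 15 + 15 + 14 + 4 + 15 + 13 + 7 + 21 + 11 + 17 + 16 + 15 + 17 + 15 + 10 + 15 + 14 + 19) / 22 = 304 / 22 = 13.8182
UCL = c̄ + 3√c̄ = 13.8182 + 3 × √13.8182 = 13.8182 + 3 × 3.7173 = 24.9700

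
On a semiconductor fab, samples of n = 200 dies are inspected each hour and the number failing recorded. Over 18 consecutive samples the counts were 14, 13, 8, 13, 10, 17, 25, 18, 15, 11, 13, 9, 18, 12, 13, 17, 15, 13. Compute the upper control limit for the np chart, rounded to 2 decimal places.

p̄ = Σdᵢ / (k·n) = 254 / (18 × 200) = 0.07056
UCL = np̄ + 3·√(np̄(1−p̄)) = 14.1111 + 3 × √(14.1111×0.92944) = 14.1111 + 3 × 3.6215 = 24.9757

24.98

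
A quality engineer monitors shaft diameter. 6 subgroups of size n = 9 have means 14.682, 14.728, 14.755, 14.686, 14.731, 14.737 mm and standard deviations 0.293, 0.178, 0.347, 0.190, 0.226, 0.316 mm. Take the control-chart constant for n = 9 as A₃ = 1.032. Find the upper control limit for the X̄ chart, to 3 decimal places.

14.986

X̄̄ = (14.682 + 14.728 + 14.755 + 14.686 + 14.731 + 14.737) / 6 = 14.7198
s̄ = (0.293 + 0.178 + 0.347 + 0.190 + 0.226 + 0.316) / 6 = 0.2583
UCL = X̄̄ + A₃·s̄ = 14.7198 + 1.032 × 0.2583 = 14.9864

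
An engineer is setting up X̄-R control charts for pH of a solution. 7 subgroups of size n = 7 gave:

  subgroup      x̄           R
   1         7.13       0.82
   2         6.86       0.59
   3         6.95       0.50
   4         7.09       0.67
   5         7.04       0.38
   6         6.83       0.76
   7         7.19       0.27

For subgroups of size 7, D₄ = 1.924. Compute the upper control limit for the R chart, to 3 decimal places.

1.097

R̄ = (0.82 + 0.59 + 0.50 + 0.67 + 0.38 + 0.76 + 0.27) / 7 = 3.9900 / 7 = 0.5700
UCL_R = D₄·R̄ = 1.924 × 0.5700 = 1.0967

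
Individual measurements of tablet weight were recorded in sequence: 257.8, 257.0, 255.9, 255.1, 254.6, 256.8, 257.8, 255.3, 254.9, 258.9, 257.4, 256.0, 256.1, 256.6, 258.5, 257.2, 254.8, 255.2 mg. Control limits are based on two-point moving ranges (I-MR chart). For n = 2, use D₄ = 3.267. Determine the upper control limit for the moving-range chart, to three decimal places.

4.382

Moving ranges: 0.8, 1.1, 0.8, 0.5, 2.2, 1.0, 2.5, 0.4, 4.0, 1.5, 1.4, 0.1, 0.5, 1.9, 1.3, 2.4, 0.4; M̄R̄ = 22.8000 / 17 = 1.3412
UCL_MR = D₄·M̄R̄ = 3.267 × 1.3412 = 4.3816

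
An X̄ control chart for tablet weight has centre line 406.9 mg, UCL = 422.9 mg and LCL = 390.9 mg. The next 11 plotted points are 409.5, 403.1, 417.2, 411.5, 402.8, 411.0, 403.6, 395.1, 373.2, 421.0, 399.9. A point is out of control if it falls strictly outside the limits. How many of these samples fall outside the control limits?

1

Compare each point to [390.9, 422.9]: sample 9 = 373.2 < LCL.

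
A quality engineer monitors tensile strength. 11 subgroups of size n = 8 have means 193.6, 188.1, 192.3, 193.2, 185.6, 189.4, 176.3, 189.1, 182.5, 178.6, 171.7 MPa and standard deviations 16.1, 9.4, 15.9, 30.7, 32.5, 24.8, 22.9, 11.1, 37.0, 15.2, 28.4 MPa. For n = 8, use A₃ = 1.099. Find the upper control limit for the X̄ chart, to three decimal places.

209.869

X̄̄ = (193.6 + 188.1 + 192.3 + 193.2 + 185.6 + 189.4 + 176.3 + 189.1 + 182.5 + 178.6 + 171.7) / 11 = 185.4909
s̄ = (16.1 + 9.4 + 15.9 + 30.7 + 32.5 + 24.8 + 22.9 + 11.1 + 37.0 + 15.2 + 28.4) / 11 = 22.1818
UCL = X̄̄ + A₃·s̄ = 185.4909 + 1.099 × 22.1818 = 209.8687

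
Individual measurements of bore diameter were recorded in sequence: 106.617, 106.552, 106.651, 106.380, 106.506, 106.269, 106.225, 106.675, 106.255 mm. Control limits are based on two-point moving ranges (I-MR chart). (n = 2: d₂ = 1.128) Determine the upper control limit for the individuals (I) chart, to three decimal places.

107.028

X̄ = (106.617 + 106.552 + 106.651 + 106.380 + 106.506 + 106.269 + 106.225 + 106.675 + 106.255) / 9 = 106.4589
Moving ranges: 0.065, 0.099, 0.271, 0.126, 0.237, 0.044, 0.450, 0.420; M̄R̄ = 1.7120 / 8 = 0.2140
UCL = X̄ + 3·M̄R̄/d₂ = 106.4589 + 3 × 0.2140 / 1.128 = 107.0280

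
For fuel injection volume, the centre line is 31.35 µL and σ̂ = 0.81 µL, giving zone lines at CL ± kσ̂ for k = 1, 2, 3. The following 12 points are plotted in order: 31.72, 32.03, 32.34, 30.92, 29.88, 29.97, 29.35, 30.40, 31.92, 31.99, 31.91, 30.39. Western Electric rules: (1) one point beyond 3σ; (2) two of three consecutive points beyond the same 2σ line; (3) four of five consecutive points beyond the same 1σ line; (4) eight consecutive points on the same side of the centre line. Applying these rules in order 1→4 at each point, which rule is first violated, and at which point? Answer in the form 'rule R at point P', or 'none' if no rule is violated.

Zone of each point (C = within 1σ̂, B = 1σ̂–2σ̂, A = 2σ̂–3σ̂, * = beyond 3σ̂; sign = side of CL): 1:+C, 2:+C, 3:+B, 4:-C, 5:-B, 6:-B, 7:-A, 8:-B, 9:+C, 10:+C, 11:+C, 12:-B
Rule 3 (four of five consecutive points beyond the same 1σ limit) is satisfied at point 8.

rule 3 at point 8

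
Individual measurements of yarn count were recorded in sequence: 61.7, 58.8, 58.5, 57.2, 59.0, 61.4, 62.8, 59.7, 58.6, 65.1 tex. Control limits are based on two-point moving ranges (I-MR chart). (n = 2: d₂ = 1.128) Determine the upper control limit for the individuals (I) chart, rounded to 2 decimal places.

X̄ = (61.7 + 58.8 + 58.5 + 57.2 + 59.0 + 61.4 + 62.8 + 59.7 + 58.6 + 65.1) / 10 = 60.2800
Moving ranges: 2.9, 0.3, 1.3, 1.8, 2.4, 1.4, 3.1, 1.1, 6.5; M̄R̄ = 20.8000 / 9 = 2.3111
UCL = X̄ + 3·M̄R̄/d₂ = 60.2800 + 3 × 2.3111 / 1.128 = 66.4266

66.43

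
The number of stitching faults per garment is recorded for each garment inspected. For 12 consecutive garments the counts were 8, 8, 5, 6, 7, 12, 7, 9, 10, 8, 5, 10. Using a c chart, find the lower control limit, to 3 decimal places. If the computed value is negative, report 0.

c̄ = (8 + 8 + 5 + 6 + 7 + 12 + 7 + 9 + 10 + 8 + 5 + 10) / 12 = 95 / 12 = 7.9167
LCL = c̄ − 3√c̄ = 7.9167 − 3 × 2.8137 = -0.5243 → 0 (cannot be negative)

0.000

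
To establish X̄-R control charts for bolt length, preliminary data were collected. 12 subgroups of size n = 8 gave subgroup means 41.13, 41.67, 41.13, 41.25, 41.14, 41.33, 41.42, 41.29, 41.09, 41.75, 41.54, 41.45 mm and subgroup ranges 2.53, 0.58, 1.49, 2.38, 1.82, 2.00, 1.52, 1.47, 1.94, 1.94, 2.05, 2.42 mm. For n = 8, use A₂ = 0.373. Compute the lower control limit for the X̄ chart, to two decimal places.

40.66

X̄̄ = (41.13 + 41.67 + 41.13 + 41.25 + 41.14 + 41.33 + 41.42 + 41.29 + 41.09 + 41.75 + 41.54 + 41.45) / 12 = 496.1900 / 12 = 41.3492
R̄ = (2.53 + 0.58 + 1.49 + 2.38 + 1.82 + 2.00 + 1.52 + 1.47 + 1.94 + 1.94 + 2.05 + 2.42) / 12 = 22.1400 / 12 = 1.8450
LCL = X̄̄ − A₂·R̄ = 41.3492 − 0.373 × 1.8450 = 40.6610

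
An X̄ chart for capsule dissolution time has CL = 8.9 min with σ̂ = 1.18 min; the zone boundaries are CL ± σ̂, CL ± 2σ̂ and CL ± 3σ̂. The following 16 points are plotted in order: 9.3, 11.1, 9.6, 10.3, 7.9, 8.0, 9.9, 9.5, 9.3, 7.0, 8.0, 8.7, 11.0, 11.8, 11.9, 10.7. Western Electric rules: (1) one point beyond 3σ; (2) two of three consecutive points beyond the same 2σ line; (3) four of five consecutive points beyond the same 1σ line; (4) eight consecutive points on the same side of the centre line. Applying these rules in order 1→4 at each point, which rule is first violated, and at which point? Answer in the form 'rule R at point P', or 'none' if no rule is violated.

rule 2 at point 15

Zone of each point (C = within 1σ̂, B = 1σ̂–2σ̂, A = 2σ̂–3σ̂, * = beyond 3σ̂; sign = side of CL): 1:+C, 2:+B, 3:+C, 4:+B, 5:-C, 6:-C, 7:+C, 8:+C, 9:+C, 10:-B, 11:-C, 12:-C, 13:+B, 14:+A, 15:+A, 16:+B
Rule 2 (two of three consecutive points beyond the same 2σ limit) is satisfied at point 15.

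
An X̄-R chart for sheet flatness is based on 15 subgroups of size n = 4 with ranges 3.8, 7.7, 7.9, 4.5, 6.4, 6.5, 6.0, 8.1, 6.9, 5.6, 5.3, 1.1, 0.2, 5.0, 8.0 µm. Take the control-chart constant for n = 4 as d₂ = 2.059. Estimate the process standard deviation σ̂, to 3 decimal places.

R̄ = (3.8 + 7.7 + 7.9 + 4.5 + 6.4 + 6.5 + 6.0 + 8.1 + 6.9 + 5.6 + 5.3 + 1.1 + 0.2 + 5.0 + 8.0) / 15 = 5.5333
σ̂ = R̄ / d₂ = 5.5333 / 2.059 = 2.6874

2.687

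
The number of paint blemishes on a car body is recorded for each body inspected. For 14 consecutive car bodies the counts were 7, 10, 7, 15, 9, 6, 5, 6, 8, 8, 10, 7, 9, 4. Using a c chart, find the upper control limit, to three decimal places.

c̄ = (7 + 10 + 7 + 15 + 9 + 6 + 5 + 6 + 8 + 8 + 10 + 7 + 9 + 4) / 14 = 111 / 14 = 7.9286
UCL = c̄ + 3√c̄ = 7.9286 + 3 × √7.9286 = 7.9286 + 3 × 2.8158 = 16.3759

16.376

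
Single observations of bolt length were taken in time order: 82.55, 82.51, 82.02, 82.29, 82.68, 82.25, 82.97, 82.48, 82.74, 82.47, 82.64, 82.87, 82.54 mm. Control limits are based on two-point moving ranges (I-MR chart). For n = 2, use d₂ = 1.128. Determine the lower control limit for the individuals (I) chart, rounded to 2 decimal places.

X̄ = (82.55 + 82.51 + 82.02 + 82.29 + 82.68 + 82.25 + 82.97 + 82.48 + 82.74 + 82.47 + 82.64 + 82.87 + 82.54) / 13 = 82.5392
Moving ranges: 0.04, 0.49, 0.27, 0.39, 0.43, 0.72, 0.49, 0.26, 0.27, 0.17, 0.23, 0.33; M̄R̄ = 4.0900 / 12 = 0.3408
LCL = X̄ − 3·M̄R̄/d₂ = 82.5392 − 3 × 0.3408 / 1.128 = 81.6328

81.63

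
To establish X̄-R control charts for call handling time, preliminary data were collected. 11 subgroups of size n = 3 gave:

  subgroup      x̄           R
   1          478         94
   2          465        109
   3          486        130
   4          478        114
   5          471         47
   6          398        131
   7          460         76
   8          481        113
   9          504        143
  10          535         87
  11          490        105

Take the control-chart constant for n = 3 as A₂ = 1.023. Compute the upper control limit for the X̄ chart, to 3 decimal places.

583.766

X̄̄ = (478 + 465 + 486 + 478 + 471 + 398 + 460 + 481 + 504 + 535 + 490) / 11 = 5246.0000 / 11 = 476.9091
R̄ = (94 + 109 + 130 + 114 + 47 + 131 + 76 + 113 + 143 + 87 + 105) / 11 = 1149.0000 / 11 = 104.4545
UCL = X̄̄ + A₂·R̄ = 476.9091 + 1.023 × 104.4545 = 583.7661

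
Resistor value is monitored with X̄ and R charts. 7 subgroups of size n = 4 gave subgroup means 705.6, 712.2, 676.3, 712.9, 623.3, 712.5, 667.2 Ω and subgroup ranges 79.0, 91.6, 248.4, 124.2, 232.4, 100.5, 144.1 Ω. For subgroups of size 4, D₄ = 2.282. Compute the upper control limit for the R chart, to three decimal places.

332.585

R̄ = (79.0 + 91.6 + 248.4 + 124.2 + 232.4 + 100.5 + 144.1) / 7 = 1020.2000 / 7 = 145.7429
UCL_R = D₄·R̄ = 2.282 × 145.7429 = 332.5852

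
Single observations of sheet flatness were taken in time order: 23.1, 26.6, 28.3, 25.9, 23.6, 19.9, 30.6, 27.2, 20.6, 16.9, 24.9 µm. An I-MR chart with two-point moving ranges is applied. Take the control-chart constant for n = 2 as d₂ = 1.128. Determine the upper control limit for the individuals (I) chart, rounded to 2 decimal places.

36.56

X̄ = (23.1 + 26.6 + 28.3 + 25.9 + 23.6 + 19.9 + 30.6 + 27.2 + 20.6 + 16.9 + 24.9) / 11 = 24.3273
Moving ranges: 3.5, 1.7, 2.4, 2.3, 3.7, 10.7, 3.4, 6.6, 3.7, 8.0; M̄R̄ = 46.0000 / 10 = 4.6000
UCL = X̄ + 3·M̄R̄/d₂ = 24.3273 + 3 × 4.6000 / 1.128 = 36.5613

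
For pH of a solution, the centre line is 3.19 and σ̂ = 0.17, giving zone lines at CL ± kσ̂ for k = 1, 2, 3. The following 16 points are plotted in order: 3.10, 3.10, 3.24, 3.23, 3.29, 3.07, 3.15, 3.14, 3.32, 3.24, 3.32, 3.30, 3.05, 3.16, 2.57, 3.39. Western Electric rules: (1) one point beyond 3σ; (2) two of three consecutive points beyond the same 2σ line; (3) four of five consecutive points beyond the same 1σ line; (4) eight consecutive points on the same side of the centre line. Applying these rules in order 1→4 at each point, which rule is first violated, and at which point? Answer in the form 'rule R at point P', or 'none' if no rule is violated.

rule 1 at point 15

Zone of each point (C = within 1σ̂, B = 1σ̂–2σ̂, A = 2σ̂–3σ̂, * = beyond 3σ̂; sign = side of CL): 1:-C, 2:-C, 3:+C, 4:+C, 5:+C, 6:-C, 7:-C, 8:-C, 9:+C, 10:+C, 11:+C, 12:+C, 13:-C, 14:-C, 15:-*, 16:+B
Rule 1 (one point beyond the 3σ limits) is satisfied at point 15.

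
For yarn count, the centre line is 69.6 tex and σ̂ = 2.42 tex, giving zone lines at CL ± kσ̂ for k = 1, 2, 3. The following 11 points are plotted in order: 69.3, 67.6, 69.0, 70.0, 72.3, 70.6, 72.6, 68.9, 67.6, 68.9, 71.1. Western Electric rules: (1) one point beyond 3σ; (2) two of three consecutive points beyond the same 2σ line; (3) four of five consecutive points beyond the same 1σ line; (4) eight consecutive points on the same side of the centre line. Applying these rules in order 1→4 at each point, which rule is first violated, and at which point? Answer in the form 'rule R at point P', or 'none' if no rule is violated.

Zone of each point (C = within 1σ̂, B = 1σ̂–2σ̂, A = 2σ̂–3σ̂, * = beyond 3σ̂; sign = side of CL): 1:-C, 2:-C, 3:-C, 4:+C, 5:+B, 6:+C, 7:+B, 8:-C, 9:-C, 10:-C, 11:+C
No rule fires across all 11 points.

none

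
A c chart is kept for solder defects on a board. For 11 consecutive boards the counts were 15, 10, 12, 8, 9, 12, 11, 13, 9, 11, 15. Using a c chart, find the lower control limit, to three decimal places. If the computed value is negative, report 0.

1.251

c̄ = (15 + 10 + 12 + 8 + 9 + 12 + 11 + 13 + 9 + 11 + 15) / 11 = 125 / 11 = 11.3636
LCL = c̄ − 3√c̄ = 11.3636 − 3 × 3.3710 = 1.2506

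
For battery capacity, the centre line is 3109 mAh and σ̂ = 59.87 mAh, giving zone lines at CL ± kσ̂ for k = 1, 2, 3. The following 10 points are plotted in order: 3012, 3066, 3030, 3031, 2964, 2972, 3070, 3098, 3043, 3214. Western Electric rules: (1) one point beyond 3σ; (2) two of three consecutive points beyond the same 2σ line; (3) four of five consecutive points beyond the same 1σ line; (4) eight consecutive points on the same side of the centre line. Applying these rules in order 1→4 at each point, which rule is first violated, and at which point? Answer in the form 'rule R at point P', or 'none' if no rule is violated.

rule 3 at point 5

Zone of each point (C = within 1σ̂, B = 1σ̂–2σ̂, A = 2σ̂–3σ̂, * = beyond 3σ̂; sign = side of CL): 1:-B, 2:-C, 3:-B, 4:-B, 5:-A, 6:-A, 7:-C, 8:-C, 9:-B, 10:+B
Rule 3 (four of five consecutive points beyond the same 1σ limit) is satisfied at point 5.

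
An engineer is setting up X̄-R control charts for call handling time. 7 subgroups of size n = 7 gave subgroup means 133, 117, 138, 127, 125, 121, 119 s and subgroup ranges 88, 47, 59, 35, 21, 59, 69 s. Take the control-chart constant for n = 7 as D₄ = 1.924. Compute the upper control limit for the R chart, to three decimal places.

R̄ = (88 + 47 + 59 + 35 + 21 + 59 + 69) / 7 = 378.0000 / 7 = 54.0000
UCL_R = D₄·R̄ = 1.924 × 54.0000 = 103.8960

103.896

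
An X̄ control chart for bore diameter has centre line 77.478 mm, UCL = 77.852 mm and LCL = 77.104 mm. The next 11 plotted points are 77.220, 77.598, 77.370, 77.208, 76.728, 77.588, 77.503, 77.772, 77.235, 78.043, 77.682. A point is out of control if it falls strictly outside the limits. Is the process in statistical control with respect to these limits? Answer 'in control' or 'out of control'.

Compare each point to [77.104, 77.852]: sample 5 = 76.728 < LCL; sample 10 = 78.043 > UCL.

out of control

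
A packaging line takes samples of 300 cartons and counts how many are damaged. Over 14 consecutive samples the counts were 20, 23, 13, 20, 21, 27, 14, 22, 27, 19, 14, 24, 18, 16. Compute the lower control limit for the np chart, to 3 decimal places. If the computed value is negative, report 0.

p̄ = Σdᵢ / (k·n) = 278 / (14 × 300) = 0.06619
LCL = np̄ − 3·√(np̄(1−p̄)) = 19.8571 − 3 × 4.3061 = 6.9387

6.939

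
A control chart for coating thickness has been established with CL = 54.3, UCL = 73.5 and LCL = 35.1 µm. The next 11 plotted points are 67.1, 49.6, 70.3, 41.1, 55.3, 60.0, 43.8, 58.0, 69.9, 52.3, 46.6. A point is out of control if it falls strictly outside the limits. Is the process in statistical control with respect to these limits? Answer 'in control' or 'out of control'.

All 11 points lie within [35.1, 73.5].

in control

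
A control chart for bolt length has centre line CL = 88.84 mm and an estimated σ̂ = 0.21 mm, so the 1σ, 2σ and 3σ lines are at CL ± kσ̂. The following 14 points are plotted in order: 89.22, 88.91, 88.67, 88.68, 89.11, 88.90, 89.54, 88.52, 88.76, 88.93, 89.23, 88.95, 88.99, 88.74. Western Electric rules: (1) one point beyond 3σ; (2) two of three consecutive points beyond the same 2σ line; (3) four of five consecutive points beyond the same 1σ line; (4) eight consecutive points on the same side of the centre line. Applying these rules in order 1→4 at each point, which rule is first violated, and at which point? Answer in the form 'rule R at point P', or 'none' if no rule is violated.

Zone of each point (C = within 1σ̂, B = 1σ̂–2σ̂, A = 2σ̂–3σ̂, * = beyond 3σ̂; sign = side of CL): 1:+B, 2:+C, 3:-C, 4:-C, 5:+B, 6:+C, 7:+*, 8:-B, 9:-C, 10:+C, 11:+B, 12:+C, 13:+C, 14:-C
Rule 1 (one point beyond the 3σ limits) is satisfied at point 7.

rule 1 at point 7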